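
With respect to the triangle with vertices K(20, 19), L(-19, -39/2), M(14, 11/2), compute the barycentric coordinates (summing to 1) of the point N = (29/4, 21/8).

Signed area of the reference triangle: [KLM] = ½·(20·(-39/2−(11/2)) + (-19)·(11/2−19) + 14·(19−(-39/2))) = ½·(-500 + 513/2 + 539) = 591/4.
[NLM] = ½·((29/4)·(-39/2−(11/2)) + (-19)·(11/2−(21/8)) + 14·(21/8−(-39/2))) = ½·(-725/4 − 437/8 + 1239/4) = 591/16, so the K-coordinate is (591/16)/(591/4) = 1/4.
[KNM] = ½·(20·(21/8−(11/2)) + (29/4)·(11/2−19) + 14·(19−(21/8))) = ½·(-115/2 − 783/8 + 917/4) = 591/16, so the L-coordinate is 1/4.
[KLN] = ½·(20·(-39/2−(21/8)) + (-19)·(21/8−19) + (29/4)·(19−(-39/2))) = ½·(-885/2 + 2489/8 + 2233/8) = 591/8, so the M-coordinate is 1/2.

(1/4, 1/4, 1/2)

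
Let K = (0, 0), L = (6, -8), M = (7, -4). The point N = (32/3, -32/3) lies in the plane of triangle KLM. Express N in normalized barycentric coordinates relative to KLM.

(-2/3, 1, 2/3)

Signed area of the reference triangle: [KLM] = ½·(0·(-8−(-4)) + 6·(-4−0) + 7·(0−(-8))) = ½·(0 − 24 + 56) = 16.
[NLM] = ½·((32/3)·(-8−(-4)) + 6·(-4−(-32/3)) + 7·(-32/3−(-8))) = ½·(-128/3 + 40 − 56/3) = -32/3, so the K-coordinate is (-32/3)/16 = -2/3.
[KNM] = ½·(0·(-32/3−(-4)) + (32/3)·(-4−0) + 7·(0−(-32/3))) = ½·(0 − 128/3 + 224/3) = 16, so the L-coordinate is 1.
[KLN] = ½·(0·(-8−(-32/3)) + 6·(-32/3−0) + (32/3)·(0−(-8))) = ½·(0 − 64 + 256/3) = 32/3, so the M-coordinate is 2/3.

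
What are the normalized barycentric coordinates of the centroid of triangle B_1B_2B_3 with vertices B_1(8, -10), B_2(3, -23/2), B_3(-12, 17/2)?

(1/3, 1/3, 1/3)

The centroid is the average of the vertices, so each weight is 1/3.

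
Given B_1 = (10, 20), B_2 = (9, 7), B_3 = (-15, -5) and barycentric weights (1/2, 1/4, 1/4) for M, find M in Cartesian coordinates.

(7/2, 21/2)

M = (1/2)·B_1 + (1/4)·B_2 + (1/4)·B_3.
x-coordinate: (1/2)·10 + (1/4)·9 + (1/4)·(-15) = 7/2.
y-coordinate: (1/2)·20 + (1/4)·7 + (1/4)·(-5) = 21/2.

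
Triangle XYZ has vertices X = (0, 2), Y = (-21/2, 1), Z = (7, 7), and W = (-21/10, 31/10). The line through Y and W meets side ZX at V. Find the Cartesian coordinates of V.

Barycentric coordinates of W with respect to XYZ: (3/10, 2/5, 3/10).
On side ZX the Y-coordinate is zero; dropping W's Y-weight 2/5 and renormalizing the remaining 3/10 : 3/10 gives weights 1/2, 1/2 on Z, X.
V = (1/2)·(7, 7) + (1/2)·(0, 2) = (7/2, 9/2).

(7/2, 9/2)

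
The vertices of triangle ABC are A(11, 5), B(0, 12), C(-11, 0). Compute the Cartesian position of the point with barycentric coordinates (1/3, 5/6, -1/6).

(11/2, 35/3)

P = (1/3)·A + (5/6)·B + (-1/6)·C.
x-coordinate: (1/3)·11 + (5/6)·0 + (-1/6)·(-11) = 11/2.
y-coordinate: (1/3)·5 + (5/6)·12 + (-1/6)·0 = 35/3.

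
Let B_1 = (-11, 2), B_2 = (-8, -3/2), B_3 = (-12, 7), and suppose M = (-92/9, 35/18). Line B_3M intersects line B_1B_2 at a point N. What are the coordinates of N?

(-68/7, 1/2)

Barycentric coordinates of M with respect to B_1B_2B_3: (4/9, 1/3, 2/9).
On side B_1B_2 the B_3-coordinate is zero; dropping M's B_3-weight 2/9 and renormalizing the remaining 4/9 : 1/3 gives weights 4/7, 3/7 on B_1, B_2.
N = (4/7)·(-11, 2) + (3/7)·(-8, -3/2) = (-68/7, 1/2).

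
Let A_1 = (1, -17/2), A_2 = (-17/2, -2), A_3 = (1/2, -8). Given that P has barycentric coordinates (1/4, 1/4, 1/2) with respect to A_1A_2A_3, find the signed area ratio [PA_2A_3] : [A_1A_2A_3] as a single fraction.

1/4

The signed ratio [PA_2A_3]/[A_1A_2A_3] equals the barycentric coordinate of P at vertex A_1, which is 1/4.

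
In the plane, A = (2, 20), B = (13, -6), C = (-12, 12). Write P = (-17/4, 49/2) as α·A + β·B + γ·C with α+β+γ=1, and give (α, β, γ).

(1, -1/4, 1/4)

Signed area of the reference triangle: [ABC] = ½·(2·(-6−12) + 13·(12−20) + (-12)·(20−(-6))) = ½·(-36 − 104 − 312) = -226.
[PBC] = ½·((-17/4)·(-6−12) + 13·(12−(49/2)) + (-12)·(49/2−(-6))) = ½·(153/2 − 325/2 − 366) = -226, so the A-coordinate is (-226)/(-226) = 1.
[APC] = ½·(2·(49/2−12) + (-17/4)·(12−20) + (-12)·(20−(49/2))) = ½·(25 + 34 + 54) = 113/2, so the B-coordinate is -1/4.
[ABP] = ½·(2·(-6−(49/2)) + 13·(49/2−20) + (-17/4)·(20−(-6))) = ½·(-61 + 117/2 − 221/2) = -113/2, so the C-coordinate is 1/4.
Check: 1 − 1/4 + 1/4 = 1.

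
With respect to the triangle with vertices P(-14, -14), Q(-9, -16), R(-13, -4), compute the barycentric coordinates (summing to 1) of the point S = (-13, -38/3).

(2/3, 1/6, 1/6)

Signed area of the reference triangle: [PQR] = ½·((-14)·(-16−(-4)) + (-9)·(-4−(-14)) + (-13)·(-14−(-16))) = ½·(168 − 90 − 26) = 26.
[SQR] = ½·((-13)·(-16−(-4)) + (-9)·(-4−(-38/3)) + (-13)·(-38/3−(-16))) = ½·(156 − 78 − 130/3) = 52/3, so the P-coordinate is (52/3)/26 = 2/3.
[PSR] = ½·((-14)·(-38/3−(-4)) + (-13)·(-4−(-14)) + (-13)·(-14−(-38/3))) = ½·(364/3 − 130 + 52/3) = 13/3, so the Q-coordinate is 1/6.
[PQS] = ½·((-14)·(-16−(-38/3)) + (-9)·(-38/3−(-14)) + (-13)·(-14−(-16))) = ½·(140/3 − 12 − 26) = 13/3, so the R-coordinate is 1/6.
Check: 2/3 + 1/6 + 1/6 = 1.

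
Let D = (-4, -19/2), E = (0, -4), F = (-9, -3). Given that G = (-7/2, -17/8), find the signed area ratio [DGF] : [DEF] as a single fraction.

[DEF] = ½·((-4)·(-4−(-3)) + 0·(-3−(-19/2)) + (-9)·(-19/2−(-4))) = ½·(4 + 0 + 99/2) = 107/4.
[DGF] = ½·((-4)·(-17/8−(-3)) + (-7/2)·(-3−(-19/2)) + (-9)·(-19/2−(-17/8))) = ½·(-7/2 − 91/4 + 531/8) = 321/16, so the ratio is (321/16)/(107/4) = 3/4.

3/4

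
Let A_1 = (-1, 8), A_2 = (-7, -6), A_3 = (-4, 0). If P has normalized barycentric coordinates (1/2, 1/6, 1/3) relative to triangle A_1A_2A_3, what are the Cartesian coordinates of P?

(-3, 3)

P = (1/2)·A_1 + (1/6)·A_2 + (1/3)·A_3.
x-coordinate: (1/2)·(-1) + (1/6)·(-7) + (1/3)·(-4) = -3.
y-coordinate: (1/2)·8 + (1/6)·(-6) + (1/3)·0 = 3.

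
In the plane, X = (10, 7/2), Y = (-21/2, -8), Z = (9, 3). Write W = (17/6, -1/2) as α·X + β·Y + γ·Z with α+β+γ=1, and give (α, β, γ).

Signed area of the reference triangle: [XYZ] = ½·(10·(-8−3) + (-21/2)·(3−(7/2)) + 9·(7/2−(-8))) = ½·(-110 + 21/4 + 207/2) = -5/8.
[WYZ] = ½·((17/6)·(-8−3) + (-21/2)·(3−(-1/2)) + 9·(-1/2−(-8))) = ½·(-187/6 − 147/4 + 135/2) = -5/24, so the X-coordinate is (-5/24)/(-5/8) = 1/3.
[XWZ] = ½·(10·(-1/2−3) + (17/6)·(3−(7/2)) + 9·(7/2−(-1/2))) = ½·(-35 − 17/12 + 36) = -5/24, so the Y-coordinate is 1/3.
[XYW] = ½·(10·(-8−(-1/2)) + (-21/2)·(-1/2−(7/2)) + (17/6)·(7/2−(-8))) = ½·(-75 + 42 + 391/12) = -5/24, so the Z-coordinate is 1/3.

(1/3, 1/3, 1/3)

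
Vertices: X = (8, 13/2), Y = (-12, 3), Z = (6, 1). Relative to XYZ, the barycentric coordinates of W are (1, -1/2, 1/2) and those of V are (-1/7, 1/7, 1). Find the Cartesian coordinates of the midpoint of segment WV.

Barycentric coordinates of the midpoint are the average: (3/7, -5/28, 3/4).
Converting: (3/7)·X + (-5/28)·Y + (3/4)·Z = (141/14, 3).

(141/14, 3)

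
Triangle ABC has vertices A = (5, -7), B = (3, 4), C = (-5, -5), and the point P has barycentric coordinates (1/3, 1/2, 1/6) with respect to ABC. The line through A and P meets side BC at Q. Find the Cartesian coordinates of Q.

Line AP meets BC where the A-coordinate vanishes; zeroing P's A-weight and renormalizing leaves B, C-weights 1/2 : 1/6 → (3/4, 1/4).
So Q = (3/4)·B + (1/4)·C = (1, 7/4).

(1, 7/4)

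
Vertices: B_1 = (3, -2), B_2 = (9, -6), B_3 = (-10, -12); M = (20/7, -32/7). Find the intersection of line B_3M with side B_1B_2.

Barycentric coordinates of M with respect to B_1B_2B_3: (4/7, 2/7, 1/7).
On side B_1B_2 the B_3-coordinate is zero; dropping M's B_3-weight 1/7 and renormalizing the remaining 4/7 : 2/7 gives weights 2/3, 1/3 on B_1, B_2.
N = (2/3)·(3, -2) + (1/3)·(9, -6) = (5, -10/3).

(5, -10/3)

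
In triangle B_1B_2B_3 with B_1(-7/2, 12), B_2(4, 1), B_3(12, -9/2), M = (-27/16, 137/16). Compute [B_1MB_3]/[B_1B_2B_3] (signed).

1/2

[B_1B_2B_3] = ½·((-7/2)·(1−(-9/2)) + 4·(-9/2−12) + 12·(12−1)) = ½·(-77/4 − 66 + 132) = 187/8.
[B_1MB_3] = ½·((-7/2)·(137/16−(-9/2)) + (-27/16)·(-9/2−12) + 12·(12−(137/16))) = ½·(-1463/32 + 891/32 + 165/4) = 187/16, so the ratio is (187/16)/(187/8) = 1/2.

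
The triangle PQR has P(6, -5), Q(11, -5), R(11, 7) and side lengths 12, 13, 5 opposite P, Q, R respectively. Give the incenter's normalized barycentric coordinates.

The incenter has barycentric coordinates proportional to the opposite side lengths: (12 : 13 : 5).
Normalizing by 12+13+5 = 30 gives (2/5, 13/30, 1/6).

(2/5, 13/30, 1/6)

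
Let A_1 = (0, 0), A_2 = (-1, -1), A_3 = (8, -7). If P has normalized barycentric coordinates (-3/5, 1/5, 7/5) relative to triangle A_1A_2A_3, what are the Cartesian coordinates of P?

(11, -10)

P = (-3/5)·A_1 + (1/5)·A_2 + (7/5)·A_3.
x-coordinate: (-3/5)·0 + (1/5)·(-1) + (7/5)·8 = 11.
y-coordinate: (-3/5)·0 + (1/5)·(-1) + (7/5)·(-7) = -10.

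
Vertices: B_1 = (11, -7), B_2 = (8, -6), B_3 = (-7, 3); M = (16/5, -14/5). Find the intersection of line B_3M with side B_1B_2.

(10, -20/3)

Barycentric coordinates of M with respect to B_1B_2B_3: (2/5, 1/5, 2/5).
On side B_1B_2 the B_3-coordinate is zero; dropping M's B_3-weight 2/5 and renormalizing the remaining 2/5 : 1/5 gives weights 2/3, 1/3 on B_1, B_2.
N = (2/3)·(11, -7) + (1/3)·(8, -6) = (10, -20/3).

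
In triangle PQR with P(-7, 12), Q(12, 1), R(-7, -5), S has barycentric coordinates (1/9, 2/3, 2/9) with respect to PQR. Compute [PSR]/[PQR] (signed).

The signed ratio [PSR]/[PQR] equals the barycentric coordinate of S at vertex Q, which is 2/3.

2/3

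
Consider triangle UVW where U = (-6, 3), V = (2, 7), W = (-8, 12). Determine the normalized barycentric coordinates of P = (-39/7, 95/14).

(1/2, 1/7, 5/14)

Signed area of the reference triangle: [UVW] = ½·((-6)·(7−12) + 2·(12−3) + (-8)·(3−7)) = ½·(30 + 18 + 32) = 40.
[PVW] = ½·((-39/7)·(7−12) + 2·(12−(95/14)) + (-8)·(95/14−7)) = ½·(195/7 + 73/7 + 12/7) = 20, so the U-coordinate is 20/40 = 1/2.
[UPW] = ½·((-6)·(95/14−12) + (-39/7)·(12−3) + (-8)·(3−(95/14))) = ½·(219/7 − 351/7 + 212/7) = 40/7, so the V-coordinate is 1/7.
[UVP] = ½·((-6)·(7−(95/14)) + 2·(95/14−3) + (-39/7)·(3−7)) = ½·(-9/7 + 53/7 + 156/7) = 100/7, so the W-coordinate is 5/14.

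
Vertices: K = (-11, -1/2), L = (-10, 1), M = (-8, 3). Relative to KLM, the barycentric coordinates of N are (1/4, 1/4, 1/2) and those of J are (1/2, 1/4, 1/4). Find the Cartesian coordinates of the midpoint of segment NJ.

(-77/8, 19/16)

Barycentric coordinates of the midpoint are the average: (3/8, 1/4, 3/8).
Converting: (3/8)·K + (1/4)·L + (3/8)·M = (-77/8, 19/16).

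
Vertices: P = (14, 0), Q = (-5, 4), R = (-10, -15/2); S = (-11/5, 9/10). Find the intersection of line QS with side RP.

Barycentric coordinates of S with respect to PQR: (1/5, 3/5, 1/5).
On side RP the Q-coordinate is zero; dropping S's Q-weight 3/5 and renormalizing the remaining 1/5 : 1/5 gives weights 1/2, 1/2 on R, P.
T = (1/2)·(-10, -15/2) + (1/2)·(14, 0) = (2, -15/4).

(2, -15/4)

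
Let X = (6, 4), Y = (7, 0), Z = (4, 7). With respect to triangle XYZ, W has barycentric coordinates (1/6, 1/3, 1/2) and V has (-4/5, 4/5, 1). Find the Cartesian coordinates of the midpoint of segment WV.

Barycentric coordinates of the midpoint are the average: (-19/60, 17/30, 3/4).
Converting: (-19/60)·X + (17/30)·Y + (3/4)·Z = (76/15, 239/60).

(76/15, 239/60)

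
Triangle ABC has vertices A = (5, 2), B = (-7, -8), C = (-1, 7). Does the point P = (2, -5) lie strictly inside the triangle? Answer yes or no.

Barycentric coordinates of P: (39/40, 19/40, -9/20).
The three coordinates are positive, positive, negative; a point is interior exactly when all three are positive.

no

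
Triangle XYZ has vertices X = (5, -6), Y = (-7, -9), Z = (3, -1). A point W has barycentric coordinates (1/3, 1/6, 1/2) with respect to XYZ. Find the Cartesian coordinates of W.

W = (1/3)·X + (1/6)·Y + (1/2)·Z.
x-coordinate: (1/3)·5 + (1/6)·(-7) + (1/2)·3 = 2.
y-coordinate: (1/3)·(-6) + (1/6)·(-9) + (1/2)·(-1) = -4.

(2, -4)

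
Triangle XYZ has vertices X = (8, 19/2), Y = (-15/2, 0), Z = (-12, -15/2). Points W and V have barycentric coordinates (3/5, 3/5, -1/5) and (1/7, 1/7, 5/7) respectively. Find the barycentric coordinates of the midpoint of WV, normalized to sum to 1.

(13/35, 13/35, 9/35)

Since both coordinate triples sum to 1, the midpoint's barycentrics are the componentwise average.
(3/5+1/7)/2 = 13/35; similarly 13/35 and 9/35.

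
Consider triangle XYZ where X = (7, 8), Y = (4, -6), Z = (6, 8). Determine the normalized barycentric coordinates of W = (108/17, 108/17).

Signed area of the reference triangle: [XYZ] = ½·(7·(-6−8) + 4·(8−8) + 6·(8−(-6))) = ½·(-98 + 0 + 84) = -7.
[WYZ] = ½·((108/17)·(-6−8) + 4·(8−(108/17)) + 6·(108/17−(-6))) = ½·(-1512/17 + 112/17 + 1260/17) = -70/17, so the X-coordinate is (-70/17)/(-7) = 10/17.
[XWZ] = ½·(7·(108/17−8) + (108/17)·(8−8) + 6·(8−(108/17))) = ½·(-196/17 + 0 + 168/17) = -14/17, so the Y-coordinate is 2/17.
[XYW] = ½·(7·(-6−(108/17)) + 4·(108/17−8) + (108/17)·(8−(-6))) = ½·(-1470/17 − 112/17 + 1512/17) = -35/17, so the Z-coordinate is 5/17.

(10/17, 2/17, 5/17)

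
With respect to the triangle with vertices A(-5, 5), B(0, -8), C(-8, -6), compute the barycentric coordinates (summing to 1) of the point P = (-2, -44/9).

(2/9, 2/3, 1/9)

Signed area of the reference triangle: [ABC] = ½·((-5)·(-8−(-6)) + 0·(-6−5) + (-8)·(5−(-8))) = ½·(10 + 0 − 104) = -47.
[PBC] = ½·((-2)·(-8−(-6)) + 0·(-6−(-44/9)) + (-8)·(-44/9−(-8))) = ½·(4 + 0 − 224/9) = -94/9, so the A-coordinate is (-94/9)/(-47) = 2/9.
[APC] = ½·((-5)·(-44/9−(-6)) + (-2)·(-6−5) + (-8)·(5−(-44/9))) = ½·(-50/9 + 22 − 712/9) = -94/3, so the B-coordinate is 2/3.
[ABP] = ½·((-5)·(-8−(-44/9)) + 0·(-44/9−5) + (-2)·(5−(-8))) = ½·(140/9 + 0 − 26) = -47/9, so the C-coordinate is 1/9.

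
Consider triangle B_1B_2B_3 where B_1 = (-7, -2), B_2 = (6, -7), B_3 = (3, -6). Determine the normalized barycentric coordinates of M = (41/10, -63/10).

(1/10, 7/10, 1/5)

Signed area of the reference triangle: [B_1B_2B_3] = ½·((-7)·(-7−(-6)) + 6·(-6−(-2)) + 3·(-2−(-7))) = ½·(7 − 24 + 15) = -1.
[MB_2B_3] = ½·((41/10)·(-7−(-6)) + 6·(-6−(-63/10)) + 3·(-63/10−(-7))) = ½·(-41/10 + 9/5 + 21/10) = -1/10, so the B_1-coordinate is (-1/10)/(-1) = 1/10.
[B_1MB_3] = ½·((-7)·(-63/10−(-6)) + (41/10)·(-6−(-2)) + 3·(-2−(-63/10))) = ½·(21/10 − 82/5 + 129/10) = -7/10, so the B_2-coordinate is 7/10.
[B_1B_2M] = ½·((-7)·(-7−(-63/10)) + 6·(-63/10−(-2)) + (41/10)·(-2−(-7))) = ½·(49/10 − 129/5 + 41/2) = -1/5, so the B_3-coordinate is 1/5.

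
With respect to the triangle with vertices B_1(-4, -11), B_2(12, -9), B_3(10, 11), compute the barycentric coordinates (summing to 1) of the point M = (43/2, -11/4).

Signed area of the reference triangle: [B_1B_2B_3] = ½·((-4)·(-9−11) + 12·(11−(-11)) + 10·(-11−(-9))) = ½·(80 + 264 − 20) = 162.
[MB_2B_3] = ½·((43/2)·(-9−11) + 12·(11−(-11/4)) + 10·(-11/4−(-9))) = ½·(-430 + 165 + 125/2) = -405/4, so the B_1-coordinate is (-405/4)/162 = -5/8.
[B_1MB_3] = ½·((-4)·(-11/4−11) + (43/2)·(11−(-11)) + 10·(-11−(-11/4))) = ½·(55 + 473 − 165/2) = 891/4, so the B_2-coordinate is 11/8.
[B_1B_2M] = ½·((-4)·(-9−(-11/4)) + 12·(-11/4−(-11)) + (43/2)·(-11−(-9))) = ½·(25 + 99 − 43) = 81/2, so the B_3-coordinate is 1/4.

(-5/8, 11/8, 1/4)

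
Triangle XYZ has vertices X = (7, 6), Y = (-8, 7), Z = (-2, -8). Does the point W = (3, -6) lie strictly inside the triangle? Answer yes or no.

Barycentric coordinates of W: (29/73, -52/219, 184/219).
The three coordinates are positive, negative, positive; a point is interior exactly when all three are positive.

no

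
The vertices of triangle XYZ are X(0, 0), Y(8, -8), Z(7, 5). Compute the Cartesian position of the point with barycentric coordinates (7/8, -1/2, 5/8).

(3/8, 57/8)

W = (7/8)·X + (-1/2)·Y + (5/8)·Z.
x-coordinate: (7/8)·0 + (-1/2)·8 + (5/8)·7 = 3/8.
y-coordinate: (7/8)·0 + (-1/2)·(-8) + (5/8)·5 = 57/8.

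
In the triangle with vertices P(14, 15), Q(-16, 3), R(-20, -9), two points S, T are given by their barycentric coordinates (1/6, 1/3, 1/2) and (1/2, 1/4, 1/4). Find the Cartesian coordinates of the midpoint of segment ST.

Barycentric coordinates of the midpoint are the average: (1/3, 7/24, 3/8).
Converting: (1/3)·P + (7/24)·Q + (3/8)·R = (-15/2, 5/2).

(-15/2, 5/2)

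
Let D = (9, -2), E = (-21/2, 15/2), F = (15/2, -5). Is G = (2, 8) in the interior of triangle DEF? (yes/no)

no

Barycentric coordinates of G: (661/291, 48/97, -514/291).
The three coordinates are positive, positive, negative; a point is interior exactly when all three are positive.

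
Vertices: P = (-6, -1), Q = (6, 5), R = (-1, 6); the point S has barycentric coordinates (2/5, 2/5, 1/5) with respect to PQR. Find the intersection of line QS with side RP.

Line QS meets RP where the Q-coordinate vanishes; zeroing S's Q-weight and renormalizing leaves R, P-weights 1/5 : 2/5 → (1/3, 2/3).
So T = (1/3)·R + (2/3)·P = (-13/3, 4/3).

(-13/3, 4/3)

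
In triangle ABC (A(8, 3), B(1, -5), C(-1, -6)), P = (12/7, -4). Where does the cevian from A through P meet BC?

(2/3, -31/6)

Barycentric coordinates of P with respect to ABC: (1/7, 5/7, 1/7).
On side BC the A-coordinate is zero; dropping P's A-weight 1/7 and renormalizing the remaining 5/7 : 1/7 gives weights 5/6, 1/6 on B, C.
Q = (5/6)·(1, -5) + (1/6)·(-1, -6) = (2/3, -31/6).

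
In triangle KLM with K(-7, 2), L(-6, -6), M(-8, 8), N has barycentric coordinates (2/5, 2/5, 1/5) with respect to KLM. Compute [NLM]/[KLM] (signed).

The signed ratio [NLM]/[KLM] equals the barycentric coordinate of N at vertex K, which is 2/5.

2/5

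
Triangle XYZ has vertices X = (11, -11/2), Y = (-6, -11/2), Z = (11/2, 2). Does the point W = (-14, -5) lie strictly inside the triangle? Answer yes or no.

no

Barycentric coordinates of W: (-263/510, 739/510, 1/15).
The three coordinates are negative, positive, positive; a point is interior exactly when all three are positive.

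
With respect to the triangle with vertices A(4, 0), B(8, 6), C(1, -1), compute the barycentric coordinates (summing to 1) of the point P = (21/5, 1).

Signed area of the reference triangle: [ABC] = ½·(4·(6−(-1)) + 8·(-1−0) + 1·(0−6)) = ½·(28 − 8 − 6) = 7.
[PBC] = ½·((21/5)·(6−(-1)) + 8·(-1−1) + 1·(1−6)) = ½·(147/5 − 16 − 5) = 21/5, so the A-coordinate is (21/5)/7 = 3/5.
[APC] = ½·(4·(1−(-1)) + (21/5)·(-1−0) + 1·(0−1)) = ½·(8 − 21/5 − 1) = 7/5, so the B-coordinate is 1/5.
[ABP] = ½·(4·(6−1) + 8·(1−0) + (21/5)·(0−6)) = ½·(20 + 8 − 126/5) = 7/5, so the C-coordinate is 1/5.

(3/5, 1/5, 1/5)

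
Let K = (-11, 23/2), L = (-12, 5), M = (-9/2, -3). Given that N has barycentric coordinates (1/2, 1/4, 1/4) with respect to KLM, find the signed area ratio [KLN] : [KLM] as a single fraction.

1/4

The signed ratio [KLN]/[KLM] equals the barycentric coordinate of N at vertex M, which is 1/4.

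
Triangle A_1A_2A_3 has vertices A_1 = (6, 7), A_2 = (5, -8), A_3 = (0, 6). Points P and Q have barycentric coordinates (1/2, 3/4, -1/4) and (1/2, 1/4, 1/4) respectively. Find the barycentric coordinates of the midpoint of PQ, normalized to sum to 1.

Since both coordinate triples sum to 1, the midpoint's barycentrics are the componentwise average.
(1/2+1/2)/2 = 1/2; similarly 1/2 and 0.

(1/2, 1/2, 0)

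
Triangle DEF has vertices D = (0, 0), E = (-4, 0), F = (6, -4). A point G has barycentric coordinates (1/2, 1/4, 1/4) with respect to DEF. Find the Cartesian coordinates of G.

G = (1/2)·D + (1/4)·E + (1/4)·F.
x-coordinate: (1/2)·0 + (1/4)·(-4) + (1/4)·6 = 1/2.
y-coordinate: (1/2)·0 + (1/4)·0 + (1/4)·(-4) = -1.

(1/2, -1)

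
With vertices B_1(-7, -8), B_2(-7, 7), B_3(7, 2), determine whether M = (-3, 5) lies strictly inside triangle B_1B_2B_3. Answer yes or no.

Barycentric coordinates of M: (4/105, 71/105, 2/7).
The three coordinates are positive, positive, positive; a point is interior exactly when all three are positive.

yes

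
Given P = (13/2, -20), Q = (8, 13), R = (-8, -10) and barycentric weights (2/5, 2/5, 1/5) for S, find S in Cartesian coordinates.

S = (2/5)·P + (2/5)·Q + (1/5)·R.
x-coordinate: (2/5)·(13/2) + (2/5)·8 + (1/5)·(-8) = 21/5.
y-coordinate: (2/5)·(-20) + (2/5)·13 + (1/5)·(-10) = -24/5.

(21/5, -24/5)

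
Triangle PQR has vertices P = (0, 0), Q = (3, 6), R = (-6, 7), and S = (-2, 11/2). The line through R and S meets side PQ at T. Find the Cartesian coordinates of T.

(2, 4)

Barycentric coordinates of S with respect to PQR: (1/6, 1/3, 1/2).
On side PQ the R-coordinate is zero; dropping S's R-weight 1/2 and renormalizing the remaining 1/6 : 1/3 gives weights 1/3, 2/3 on P, Q.
T = (1/3)·(0, 0) + (2/3)·(3, 6) = (2, 4).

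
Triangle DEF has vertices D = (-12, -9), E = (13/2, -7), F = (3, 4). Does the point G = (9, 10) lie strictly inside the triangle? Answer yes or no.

Barycentric coordinates of G: (-174/421, -24/421, 619/421).
The three coordinates are negative, negative, positive; a point is interior exactly when all three are positive.

no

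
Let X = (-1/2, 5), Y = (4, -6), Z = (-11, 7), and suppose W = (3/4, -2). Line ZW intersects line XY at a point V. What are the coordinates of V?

(31/10, -19/5)

Barycentric coordinates of W with respect to XYZ: (1/6, 2/3, 1/6).
On side XY the Z-coordinate is zero; dropping W's Z-weight 1/6 and renormalizing the remaining 1/6 : 2/3 gives weights 1/5, 4/5 on X, Y.
V = (1/5)·(-1/2, 5) + (4/5)·(4, -6) = (31/10, -19/5).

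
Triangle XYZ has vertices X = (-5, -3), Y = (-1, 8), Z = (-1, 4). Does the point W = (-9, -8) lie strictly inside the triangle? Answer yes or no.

Barycentric coordinates of W: (2, 1/2, -3/2).
The three coordinates are positive, positive, negative; a point is interior exactly when all three are positive.

no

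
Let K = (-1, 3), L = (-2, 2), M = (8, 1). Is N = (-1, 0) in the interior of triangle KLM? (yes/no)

no

Barycentric coordinates of N: (-19/11, 27/11, 3/11).
The three coordinates are negative, positive, positive; a point is interior exactly when all three are positive.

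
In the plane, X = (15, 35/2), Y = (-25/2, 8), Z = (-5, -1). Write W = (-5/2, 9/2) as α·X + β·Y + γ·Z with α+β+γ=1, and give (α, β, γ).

Signed area of the reference triangle: [XYZ] = ½·(15·(8−(-1)) + (-25/2)·(-1−(35/2)) + (-5)·(35/2−8)) = ½·(135 + 925/4 − 95/2) = 1275/8.
[WYZ] = ½·((-5/2)·(8−(-1)) + (-25/2)·(-1−(9/2)) + (-5)·(9/2−8)) = ½·(-45/2 + 275/4 + 35/2) = 255/8, so the X-coordinate is (255/8)/(1275/8) = 1/5.
[XWZ] = ½·(15·(9/2−(-1)) + (-5/2)·(-1−(35/2)) + (-5)·(35/2−(9/2))) = ½·(165/2 + 185/4 − 65) = 255/8, so the Y-coordinate is 1/5.
[XYW] = ½·(15·(8−(9/2)) + (-25/2)·(9/2−(35/2)) + (-5/2)·(35/2−8)) = ½·(105/2 + 325/2 − 95/4) = 765/8, so the Z-coordinate is 3/5.

(1/5, 1/5, 3/5)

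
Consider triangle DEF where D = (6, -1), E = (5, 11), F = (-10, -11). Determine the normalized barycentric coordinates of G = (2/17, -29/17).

(7/17, 4/17, 6/17)

Signed area of the reference triangle: [DEF] = ½·(6·(11−(-11)) + 5·(-11−(-1)) + (-10)·(-1−11)) = ½·(132 − 50 + 120) = 101.
[GEF] = ½·((2/17)·(11−(-11)) + 5·(-11−(-29/17)) + (-10)·(-29/17−11)) = ½·(44/17 − 790/17 + 2160/17) = 707/17, so the D-coordinate is (707/17)/101 = 7/17.
[DGF] = ½·(6·(-29/17−(-11)) + (2/17)·(-11−(-1)) + (-10)·(-1−(-29/17))) = ½·(948/17 − 20/17 − 120/17) = 404/17, so the E-coordinate is 4/17.
[DEG] = ½·(6·(11−(-29/17)) + 5·(-29/17−(-1)) + (2/17)·(-1−11)) = ½·(1296/17 − 60/17 − 24/17) = 606/17, so the F-coordinate is 6/17.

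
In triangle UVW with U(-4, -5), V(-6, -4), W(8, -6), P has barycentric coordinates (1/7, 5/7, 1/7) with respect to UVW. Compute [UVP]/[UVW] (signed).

1/7

The signed ratio [UVP]/[UVW] equals the barycentric coordinate of P at vertex W, which is 1/7.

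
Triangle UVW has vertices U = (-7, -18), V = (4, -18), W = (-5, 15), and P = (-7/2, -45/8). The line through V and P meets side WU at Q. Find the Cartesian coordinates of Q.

(-6, -3/2)

Barycentric coordinates of P with respect to UVW: (3/8, 1/4, 3/8).
On side WU the V-coordinate is zero; dropping P's V-weight 1/4 and renormalizing the remaining 3/8 : 3/8 gives weights 1/2, 1/2 on W, U.
Q = (1/2)·(-5, 15) + (1/2)·(-7, -18) = (-6, -3/2).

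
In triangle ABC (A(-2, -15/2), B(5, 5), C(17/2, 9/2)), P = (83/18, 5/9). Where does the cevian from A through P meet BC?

Barycentric coordinates of P with respect to ABC: (1/3, 1/9, 5/9).
On side BC the A-coordinate is zero; dropping P's A-weight 1/3 and renormalizing the remaining 1/9 : 5/9 gives weights 1/6, 5/6 on B, C.
Q = (1/6)·(5, 5) + (5/6)·(17/2, 9/2) = (95/12, 55/12).

(95/12, 55/12)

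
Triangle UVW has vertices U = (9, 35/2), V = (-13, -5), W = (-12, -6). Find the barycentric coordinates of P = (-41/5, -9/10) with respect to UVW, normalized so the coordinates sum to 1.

Signed area of the reference triangle: [UVW] = ½·(9·(-5−(-6)) + (-13)·(-6−(35/2)) + (-12)·(35/2−(-5))) = ½·(9 + 611/2 − 270) = 89/4.
[PVW] = ½·((-41/5)·(-5−(-6)) + (-13)·(-6−(-9/10)) + (-12)·(-9/10−(-5))) = ½·(-41/5 + 663/10 − 246/5) = 89/20, so the U-coordinate is (89/20)/(89/4) = 1/5.
[UPW] = ½·(9·(-9/10−(-6)) + (-41/5)·(-6−(35/2)) + (-12)·(35/2−(-9/10))) = ½·(459/10 + 1927/10 − 1104/5) = 89/10, so the V-coordinate is 2/5.
[UVP] = ½·(9·(-5−(-9/10)) + (-13)·(-9/10−(35/2)) + (-41/5)·(35/2−(-5))) = ½·(-369/10 + 1196/5 − 369/2) = 89/10, so the W-coordinate is 2/5.

(1/5, 2/5, 2/5)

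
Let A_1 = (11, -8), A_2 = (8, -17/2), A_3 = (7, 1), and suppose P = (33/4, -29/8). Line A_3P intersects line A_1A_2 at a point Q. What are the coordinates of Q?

(19/2, -33/4)

Barycentric coordinates of P with respect to A_1A_2A_3: (1/4, 1/4, 1/2).
On side A_1A_2 the A_3-coordinate is zero; dropping P's A_3-weight 1/2 and renormalizing the remaining 1/4 : 1/4 gives weights 1/2, 1/2 on A_1, A_2.
Q = (1/2)·(11, -8) + (1/2)·(8, -17/2) = (19/2, -33/4).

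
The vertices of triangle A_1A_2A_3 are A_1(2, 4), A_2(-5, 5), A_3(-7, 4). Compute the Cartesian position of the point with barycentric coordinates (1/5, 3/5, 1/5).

P = (1/5)·A_1 + (3/5)·A_2 + (1/5)·A_3.
x-coordinate: (1/5)·2 + (3/5)·(-5) + (1/5)·(-7) = -4.
y-coordinate: (1/5)·4 + (3/5)·5 + (1/5)·4 = 23/5.

(-4, 23/5)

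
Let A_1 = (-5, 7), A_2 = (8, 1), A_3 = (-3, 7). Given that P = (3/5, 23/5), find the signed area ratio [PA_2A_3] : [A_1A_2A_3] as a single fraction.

[A_1A_2A_3] = ½·((-5)·(1−7) + 8·(7−7) + (-3)·(7−1)) = ½·(30 + 0 − 18) = 6.
[PA_2A_3] = ½·((3/5)·(1−7) + 8·(7−(23/5)) + (-3)·(23/5−1)) = ½·(-18/5 + 96/5 − 54/5) = 12/5, so the ratio is (12/5)/6 = 2/5.

2/5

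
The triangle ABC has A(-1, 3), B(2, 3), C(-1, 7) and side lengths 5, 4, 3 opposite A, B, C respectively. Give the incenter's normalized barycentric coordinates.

The incenter has barycentric coordinates proportional to the opposite side lengths: (5 : 4 : 3).
Normalizing by 5+4+3 = 12 gives (5/12, 1/3, 1/4).

(5/12, 1/3, 1/4)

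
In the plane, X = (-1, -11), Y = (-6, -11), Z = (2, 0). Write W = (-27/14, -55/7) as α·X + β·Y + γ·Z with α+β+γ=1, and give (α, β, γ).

Signed area of the reference triangle: [XYZ] = ½·((-1)·(-11−0) + (-6)·(0−(-11)) + 2·(-11−(-11))) = ½·(11 − 66 + 0) = -55/2.
[WYZ] = ½·((-27/14)·(-11−0) + (-6)·(0−(-55/7)) + 2·(-55/7−(-11))) = ½·(297/14 − 330/7 + 44/7) = -275/28, so the X-coordinate is (-275/28)/(-55/2) = 5/14.
[XWZ] = ½·((-1)·(-55/7−0) + (-27/14)·(0−(-11)) + 2·(-11−(-55/7))) = ½·(55/7 − 297/14 − 44/7) = -275/28, so the Y-coordinate is 5/14.
[XYW] = ½·((-1)·(-11−(-55/7)) + (-6)·(-55/7−(-11)) + (-27/14)·(-11−(-11))) = ½·(22/7 − 132/7 + 0) = -55/7, so the Z-coordinate is 2/7.
Check: 5/14 + 5/14 + 2/7 = 1.

(5/14, 5/14, 2/7)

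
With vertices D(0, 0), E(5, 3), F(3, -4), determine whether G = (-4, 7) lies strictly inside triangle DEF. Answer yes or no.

Barycentric coordinates of G: (71/29, 5/29, -47/29).
The three coordinates are positive, positive, negative; a point is interior exactly when all three are positive.

no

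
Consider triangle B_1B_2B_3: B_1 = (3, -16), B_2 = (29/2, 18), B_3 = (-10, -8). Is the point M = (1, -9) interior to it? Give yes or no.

Barycentric coordinates of M: (207/356, 25/178, 99/356).
The three coordinates are positive, positive, positive; a point is interior exactly when all three are positive.

yes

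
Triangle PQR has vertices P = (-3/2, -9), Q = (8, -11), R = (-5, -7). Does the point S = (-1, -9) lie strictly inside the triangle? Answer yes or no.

Barycentric coordinates of S: (5/6, 1/12, 1/12).
The three coordinates are positive, positive, positive; a point is interior exactly when all three are positive.

yes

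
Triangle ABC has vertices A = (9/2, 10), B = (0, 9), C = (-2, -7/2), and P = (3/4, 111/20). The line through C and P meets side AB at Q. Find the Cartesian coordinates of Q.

Barycentric coordinates of P with respect to ABC: (3/10, 2/5, 3/10).
On side AB the C-coordinate is zero; dropping P's C-weight 3/10 and renormalizing the remaining 3/10 : 2/5 gives weights 3/7, 4/7 on A, B.
Q = (3/7)·(9/2, 10) + (4/7)·(0, 9) = (27/14, 66/7).

(27/14, 66/7)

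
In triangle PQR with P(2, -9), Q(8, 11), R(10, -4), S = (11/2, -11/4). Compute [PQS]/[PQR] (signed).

1/4

[PQR] = ½·(2·(11−(-4)) + 8·(-4−(-9)) + 10·(-9−11)) = ½·(30 + 40 − 200) = -65.
[PQS] = ½·(2·(11−(-11/4)) + 8·(-11/4−(-9)) + (11/2)·(-9−11)) = ½·(55/2 + 50 − 110) = -65/4, so the ratio is (-65/4)/(-65) = 1/4.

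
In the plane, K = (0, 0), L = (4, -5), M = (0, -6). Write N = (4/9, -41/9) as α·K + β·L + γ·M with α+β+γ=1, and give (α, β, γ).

Signed area of the reference triangle: [KLM] = ½·(0·(-5−(-6)) + 4·(-6−0) + 0·(0−(-5))) = ½·(0 − 24 + 0) = -12.
[NLM] = ½·((4/9)·(-5−(-6)) + 4·(-6−(-41/9)) + 0·(-41/9−(-5))) = ½·(4/9 − 52/9 + 0) = -8/3, so the K-coordinate is (-8/3)/(-12) = 2/9.
[KNM] = ½·(0·(-41/9−(-6)) + (4/9)·(-6−0) + 0·(0−(-41/9))) = ½·(0 − 8/3 + 0) = -4/3, so the L-coordinate is 1/9.
[KLN] = ½·(0·(-5−(-41/9)) + 4·(-41/9−0) + (4/9)·(0−(-5))) = ½·(0 − 164/9 + 20/9) = -8, so the M-coordinate is 2/3.

(2/9, 1/9, 2/3)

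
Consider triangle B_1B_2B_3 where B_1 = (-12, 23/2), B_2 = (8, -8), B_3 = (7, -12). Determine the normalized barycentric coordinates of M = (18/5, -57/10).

(1/5, 2/5, 2/5)

Signed area of the reference triangle: [B_1B_2B_3] = ½·((-12)·(-8−(-12)) + 8·(-12−(23/2)) + 7·(23/2−(-8))) = ½·(-48 − 188 + 273/2) = -199/4.
[MB_2B_3] = ½·((18/5)·(-8−(-12)) + 8·(-12−(-57/10)) + 7·(-57/10−(-8))) = ½·(72/5 − 252/5 + 161/10) = -199/20, so the B_1-coordinate is (-199/20)/(-199/4) = 1/5.
[B_1MB_3] = ½·((-12)·(-57/10−(-12)) + (18/5)·(-12−(23/2)) + 7·(23/2−(-57/10))) = ½·(-378/5 − 423/5 + 602/5) = -199/10, so the B_2-coordinate is 2/5.
[B_1B_2M] = ½·((-12)·(-8−(-57/10)) + 8·(-57/10−(23/2)) + (18/5)·(23/2−(-8))) = ½·(138/5 − 688/5 + 351/5) = -199/10, so the B_3-coordinate is 2/5.
Check: 1/5 + 2/5 + 2/5 = 1.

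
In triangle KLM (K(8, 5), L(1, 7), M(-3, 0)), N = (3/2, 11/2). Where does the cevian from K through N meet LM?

Barycentric coordinates of N with respect to KLM: (1/6, 2/3, 1/6).
On side LM the K-coordinate is zero; dropping N's K-weight 1/6 and renormalizing the remaining 2/3 : 1/6 gives weights 4/5, 1/5 on L, M.
J = (4/5)·(1, 7) + (1/5)·(-3, 0) = (1/5, 28/5).

(1/5, 28/5)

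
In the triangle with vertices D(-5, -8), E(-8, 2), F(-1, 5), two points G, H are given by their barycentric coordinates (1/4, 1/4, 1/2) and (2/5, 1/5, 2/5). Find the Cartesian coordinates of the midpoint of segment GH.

Barycentric coordinates of the midpoint are the average: (13/40, 9/40, 9/20).
Converting: (13/40)·D + (9/40)·E + (9/20)·F = (-31/8, 1/10).

(-31/8, 1/10)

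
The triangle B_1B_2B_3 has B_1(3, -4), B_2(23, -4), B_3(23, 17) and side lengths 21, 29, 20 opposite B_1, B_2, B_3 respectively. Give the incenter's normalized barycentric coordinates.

The incenter has barycentric coordinates proportional to the opposite side lengths: (21 : 29 : 20).
Normalizing by 21+29+20 = 70 gives (3/10, 29/70, 2/7).

(3/10, 29/70, 2/7)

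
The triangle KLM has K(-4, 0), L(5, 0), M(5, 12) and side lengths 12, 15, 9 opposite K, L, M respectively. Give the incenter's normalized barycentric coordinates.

The incenter has barycentric coordinates proportional to the opposite side lengths: (12 : 15 : 9).
Normalizing by 12+15+9 = 36 gives (1/3, 5/12, 1/4).

(1/3, 5/12, 1/4)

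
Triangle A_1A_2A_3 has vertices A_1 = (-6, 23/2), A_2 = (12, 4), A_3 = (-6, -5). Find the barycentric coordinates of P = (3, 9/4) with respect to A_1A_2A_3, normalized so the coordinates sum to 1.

(1/6, 1/2, 1/3)

Signed area of the reference triangle: [A_1A_2A_3] = ½·((-6)·(4−(-5)) + 12·(-5−(23/2)) + (-6)·(23/2−4)) = ½·(-54 − 198 − 45) = -297/2.
[PA_2A_3] = ½·(3·(4−(-5)) + 12·(-5−(9/4)) + (-6)·(9/4−4)) = ½·(27 − 87 + 21/2) = -99/4, so the A_1-coordinate is (-99/4)/(-297/2) = 1/6.
[A_1PA_3] = ½·((-6)·(9/4−(-5)) + 3·(-5−(23/2)) + (-6)·(23/2−(9/4))) = ½·(-87/2 − 99/2 − 111/2) = -297/4, so the A_2-coordinate is 1/2.
[A_1A_2P] = ½·((-6)·(4−(9/4)) + 12·(9/4−(23/2)) + 3·(23/2−4)) = ½·(-21/2 − 111 + 45/2) = -99/2, so the A_3-coordinate is 1/3.
Check: 1/6 + 1/2 + 1/3 = 1.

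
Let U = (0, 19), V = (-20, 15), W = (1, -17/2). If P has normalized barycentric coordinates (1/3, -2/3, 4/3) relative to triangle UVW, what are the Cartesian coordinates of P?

(44/3, -15)

P = (1/3)·U + (-2/3)·V + (4/3)·W.
x-coordinate: (1/3)·0 + (-2/3)·(-20) + (4/3)·1 = 44/3.
y-coordinate: (1/3)·19 + (-2/3)·15 + (4/3)·(-17/2) = -15.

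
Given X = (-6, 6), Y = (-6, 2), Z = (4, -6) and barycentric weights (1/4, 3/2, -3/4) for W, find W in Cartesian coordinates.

W = (1/4)·X + (3/2)·Y + (-3/4)·Z.
x-coordinate: (1/4)·(-6) + (3/2)·(-6) + (-3/4)·4 = -27/2.
y-coordinate: (1/4)·6 + (3/2)·2 + (-3/4)·(-6) = 9.

(-27/2, 9)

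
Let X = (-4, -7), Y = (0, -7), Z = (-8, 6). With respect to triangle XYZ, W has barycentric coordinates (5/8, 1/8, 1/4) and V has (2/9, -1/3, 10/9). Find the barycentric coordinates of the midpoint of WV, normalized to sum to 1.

(61/144, -5/48, 49/72)

Since both coordinate triples sum to 1, the midpoint's barycentrics are the componentwise average.
(5/8+2/9)/2 = 61/144; similarly -5/48 and 49/72.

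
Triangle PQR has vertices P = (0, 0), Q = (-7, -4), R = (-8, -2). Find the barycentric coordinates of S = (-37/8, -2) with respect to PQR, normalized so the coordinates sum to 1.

(3/8, 3/8, 1/4)

Signed area of the reference triangle: [PQR] = ½·(0·(-4−(-2)) + (-7)·(-2−0) + (-8)·(0−(-4))) = ½·(0 + 14 − 32) = -9.
[SQR] = ½·((-37/8)·(-4−(-2)) + (-7)·(-2−(-2)) + (-8)·(-2−(-4))) = ½·(37/4 + 0 − 16) = -27/8, so the P-coordinate is (-27/8)/(-9) = 3/8.
[PSR] = ½·(0·(-2−(-2)) + (-37/8)·(-2−0) + (-8)·(0−(-2))) = ½·(0 + 37/4 − 16) = -27/8, so the Q-coordinate is 3/8.
[PQS] = ½·(0·(-4−(-2)) + (-7)·(-2−0) + (-37/8)·(0−(-4))) = ½·(0 + 14 − 37/2) = -9/4, so the R-coordinate is 1/4.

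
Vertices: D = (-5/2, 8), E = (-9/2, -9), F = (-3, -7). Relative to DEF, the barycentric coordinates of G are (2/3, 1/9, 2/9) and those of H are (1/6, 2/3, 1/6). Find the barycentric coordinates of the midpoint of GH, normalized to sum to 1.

(5/12, 7/18, 7/36)

Since both coordinate triples sum to 1, the midpoint's barycentrics are the componentwise average.
(2/3+1/6)/2 = 5/12; similarly 7/18 and 7/36.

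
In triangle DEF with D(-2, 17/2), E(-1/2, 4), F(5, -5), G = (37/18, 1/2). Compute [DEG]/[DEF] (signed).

[DEF] = ½·((-2)·(4−(-5)) + (-1/2)·(-5−(17/2)) + 5·(17/2−4)) = ½·(-18 + 27/4 + 45/2) = 45/8.
[DEG] = ½·((-2)·(4−(1/2)) + (-1/2)·(1/2−(17/2)) + (37/18)·(17/2−4)) = ½·(-7 + 4 + 37/4) = 25/8, so the ratio is (25/8)/(45/8) = 5/9.

5/9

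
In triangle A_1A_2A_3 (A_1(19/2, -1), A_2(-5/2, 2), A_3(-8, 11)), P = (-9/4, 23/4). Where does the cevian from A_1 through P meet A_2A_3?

(-37/6, 8)

Barycentric coordinates of P with respect to A_1A_2A_3: (1/4, 1/4, 1/2).
On side A_2A_3 the A_1-coordinate is zero; dropping P's A_1-weight 1/4 and renormalizing the remaining 1/4 : 1/2 gives weights 1/3, 2/3 on A_2, A_3.
Q = (1/3)·(-5/2, 2) + (2/3)·(-8, 11) = (-37/6, 8).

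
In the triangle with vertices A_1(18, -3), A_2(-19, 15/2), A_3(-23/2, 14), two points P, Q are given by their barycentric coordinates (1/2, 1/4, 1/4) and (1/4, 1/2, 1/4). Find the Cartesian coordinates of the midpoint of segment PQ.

Barycentric coordinates of the midpoint are the average: (3/8, 3/8, 1/4).
Converting: (3/8)·A_1 + (3/8)·A_2 + (1/4)·A_3 = (-13/4, 83/16).

(-13/4, 83/16)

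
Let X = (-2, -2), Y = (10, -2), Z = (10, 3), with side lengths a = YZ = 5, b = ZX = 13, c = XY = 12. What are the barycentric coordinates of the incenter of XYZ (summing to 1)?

(1/6, 13/30, 2/5)

The incenter has barycentric coordinates proportional to the opposite side lengths: (5 : 13 : 12).
Normalizing by 5+13+12 = 30 gives (1/6, 13/30, 2/5).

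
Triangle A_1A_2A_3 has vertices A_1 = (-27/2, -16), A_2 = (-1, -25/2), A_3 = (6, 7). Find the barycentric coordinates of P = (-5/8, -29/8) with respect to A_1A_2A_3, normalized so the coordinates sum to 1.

(1/4, 1/4, 1/2)

Signed area of the reference triangle: [A_1A_2A_3] = ½·((-27/2)·(-25/2−7) + (-1)·(7−(-16)) + 6·(-16−(-25/2))) = ½·(1053/4 − 23 − 21) = 877/8.
[PA_2A_3] = ½·((-5/8)·(-25/2−7) + (-1)·(7−(-29/8)) + 6·(-29/8−(-25/2))) = ½·(195/16 − 85/8 + 213/4) = 877/32, so the A_1-coordinate is (877/32)/(877/8) = 1/4.
[A_1PA_3] = ½·((-27/2)·(-29/8−7) + (-5/8)·(7−(-16)) + 6·(-16−(-29/8))) = ½·(2295/16 − 115/8 − 297/4) = 877/32, so the A_2-coordinate is 1/4.
[A_1A_2P] = ½·((-27/2)·(-25/2−(-29/8)) + (-1)·(-29/8−(-16)) + (-5/8)·(-16−(-25/2))) = ½·(1917/16 − 99/8 + 35/16) = 877/16, so the A_3-coordinate is 1/2.
Check: 1/4 + 1/4 + 1/2 = 1.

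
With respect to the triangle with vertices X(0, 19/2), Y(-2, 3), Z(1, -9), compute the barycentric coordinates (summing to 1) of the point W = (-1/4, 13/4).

Signed area of the reference triangle: [XYZ] = ½·(0·(3−(-9)) + (-2)·(-9−(19/2)) + 1·(19/2−3)) = ½·(0 + 37 + 13/2) = 87/4.
[WYZ] = ½·((-1/4)·(3−(-9)) + (-2)·(-9−(13/4)) + 1·(13/4−3)) = ½·(-3 + 49/2 + 1/4) = 87/8, so the X-coordinate is (87/8)/(87/4) = 1/2.
[XWZ] = ½·(0·(13/4−(-9)) + (-1/4)·(-9−(19/2)) + 1·(19/2−(13/4))) = ½·(0 + 37/8 + 25/4) = 87/16, so the Y-coordinate is 1/4.
[XYW] = ½·(0·(3−(13/4)) + (-2)·(13/4−(19/2)) + (-1/4)·(19/2−3)) = ½·(0 + 25/2 − 13/8) = 87/16, so the Z-coordinate is 1/4.

(1/2, 1/4, 1/4)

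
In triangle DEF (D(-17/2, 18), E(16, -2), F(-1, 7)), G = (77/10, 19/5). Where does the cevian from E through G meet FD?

Barycentric coordinates of G with respect to DEF: (1/5, 3/5, 1/5).
On side FD the E-coordinate is zero; dropping G's E-weight 3/5 and renormalizing the remaining 1/5 : 1/5 gives weights 1/2, 1/2 on F, D.
H = (1/2)·(-1, 7) + (1/2)·(-17/2, 18) = (-19/4, 25/2).

(-19/4, 25/2)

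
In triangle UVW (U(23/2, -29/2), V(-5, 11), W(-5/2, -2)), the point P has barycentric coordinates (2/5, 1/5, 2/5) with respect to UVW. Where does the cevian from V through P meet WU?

(9/2, -33/4)

Line VP meets WU where the V-coordinate vanishes; zeroing P's V-weight and renormalizing leaves W, U-weights 2/5 : 2/5 → (1/2, 1/2).
So Q = (1/2)·W + (1/2)·U = (9/2, -33/4).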